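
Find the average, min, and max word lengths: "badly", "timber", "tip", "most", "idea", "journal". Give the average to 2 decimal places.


Lengths: "badly"=5, "timber"=6, "tip"=3, "most"=4, "idea"=4, "journal"=7
Sum = 29, Count = 6
Average = 29/6 = 4.83
= avg=4.83, min=3, max=7


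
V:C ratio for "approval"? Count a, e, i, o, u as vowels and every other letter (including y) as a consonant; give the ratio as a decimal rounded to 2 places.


Word: "approval"
Vowels (a,e,i,o,u): 3
Consonants: 5
Ratio = 3/5
= 0.60


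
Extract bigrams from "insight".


Word: "insight" (length 7)
Number of bigrams = 7 - 2 + 1 = 6
  Position 0: "in"
  Position 1: "ns"
  Position 2: "si"
  Position 3: "ig"
  Position 4: "gh"
  Position 5: "ht"
Bigrams = "in", "ns", "si", "ig", "gh", "ht"


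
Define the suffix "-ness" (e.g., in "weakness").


Suffix: -ness
Example: weakness (weak + -ness)
Meaning = state of being


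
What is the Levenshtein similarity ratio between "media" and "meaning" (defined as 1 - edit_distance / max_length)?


Word 1: "media" (length 5)
Word 2: "meaning" (length 7)
One optimal edit sequence:
  1. keep 'm'
  2. keep 'e'
  3. insert 'a'  (+1)
  4. substitute 'd' -> 'n'  (+1)
  5. keep 'i'
  6. insert 'n'  (+1)
  7. substitute 'a' -> 'g'  (+1)
Edit distance = 4
Max length = max(5, 7) = 7
Similarity = 1 - 4/7
= 0.4286


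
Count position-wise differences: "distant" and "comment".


Comparing character by character (same length = 7):
  Pos 0: 'd' vs 'c' !=
  Pos 1: 'i' vs 'o' !=
  Pos 2: 's' vs 'm' !=
  Pos 3: 't' vs 'm' !=
  Pos 4: 'a' vs 'e' !=
  Pos 5: 'n' vs 'n' =
  Pos 6: 't' vs 't' =
Hamming distance = 5


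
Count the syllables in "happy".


Word: "happy"
Syllable breakdown: hap · py
Counting: 2 parts
= 2 syllables


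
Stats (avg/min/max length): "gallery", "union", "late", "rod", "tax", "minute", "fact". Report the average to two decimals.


Lengths: "gallery"=7, "union"=5, "late"=4, "rod"=3, "tax"=3, "minute"=6, "fact"=4
Sum = 32, Count = 7
Average = 32/7 = 4.57
= avg=4.57, min=3, max=7


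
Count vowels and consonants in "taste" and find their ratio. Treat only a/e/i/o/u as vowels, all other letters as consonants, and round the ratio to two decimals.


Word: "taste"
Vowels (a,e,i,o,u): 2
Consonants: 3
Ratio = 2/3
= 0.67


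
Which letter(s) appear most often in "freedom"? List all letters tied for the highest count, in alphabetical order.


Word: "freedom"
Letter counts:
  'd': 1
  'e': 2
  'f': 1
  'm': 1
  'o': 1
  'r': 1
Maximum count = 2
Most frequent = 'e' (2 times each)


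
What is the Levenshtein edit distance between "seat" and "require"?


Word 1: "seat" (length 4)
Word 2: "require" (length 7)
One optimal edit sequence (insert/delete/substitute each cost 1):
  1. substitute 's' -> 'r'  (+1)
  2. keep 'e'
  3. insert 'q'  (+1)
  4. insert 'u'  (+1)
  5. insert 'i'  (+1)
  6. substitute 'a' -> 'r'  (+1)
  7. substitute 't' -> 'e'  (+1)
Total edit operations: 6
Edit distance = 6


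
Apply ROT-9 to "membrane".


Word: "membrane"
Shift: 9
Each letter → (letter + shift) mod 26:
  'm' (12) + 9 = 21 → 'v'
  'e' (4) + 9 = 13 → 'n'
  'm' (12) + 9 = 21 → 'v'
  'b' (1) + 9 = 10 → 'k'
  'r' (17) + 9 = 0 → 'a'
  'a' (0) + 9 = 9 → 'j'
  'n' (13) + 9 = 22 → 'w'
  'e' (4) + 9 = 13 → 'n'
Result = "vnvkajwn"


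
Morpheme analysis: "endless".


Word: "endless"
Morphemes: end + -less
Each morpheme carries meaning
= 2 morphemes


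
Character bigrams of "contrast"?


Word: "contrast" (length 8)
Number of bigrams = 8 - 2 + 1 = 7
  Position 0: "co"
  Position 1: "on"
  Position 2: "nt"
  Position 3: "tr"
  Position 4: "ra"
  Position 5: "as"
  Position 6: "st"
Bigrams = "co", "on", "nt", "tr", "ra", "as", "st"


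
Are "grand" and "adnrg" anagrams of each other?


Word 1: "grand" → sorted: adgnr
Word 2: "adnrg" → sorted: adgnr
Same letters? adgnr == adgnr
Anagram = Yes


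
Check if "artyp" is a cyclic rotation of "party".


Word: "party", Candidate: "artyp"
Method: check if candidate is substring of word+word
"partyparty" contains "artyp"? Yes
Is rotation = Yes


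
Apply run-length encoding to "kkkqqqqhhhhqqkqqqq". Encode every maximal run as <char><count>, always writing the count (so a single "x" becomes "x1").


String: "kkkqqqqhhhhqqkqqqq"
Scanning for consecutive runs:
  'k' x 3
  'q' x 4
  'h' x 4
  'q' x 2
  'k' x 1
  'q' x 4
RLE = "k3q4h4q2k1q4"


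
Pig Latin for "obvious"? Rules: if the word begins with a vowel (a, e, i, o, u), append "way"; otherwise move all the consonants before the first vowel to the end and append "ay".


Word: "obvious"
Starts with vowel → add 'way'
Pig Latin = "obviousway"


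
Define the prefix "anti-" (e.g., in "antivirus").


Prefix: anti-
As in: antivirus -> anti- + virus
Meaning = against


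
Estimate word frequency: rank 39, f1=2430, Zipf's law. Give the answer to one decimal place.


Zipf's law: f(r) = f(1) / r
f(1) = 2430
f(39) = 2430 / 39
= 62.3 occurrences


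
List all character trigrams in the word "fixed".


Word: "fixed" (length 5)
Number of trigrams = 5 - 3 + 1 = 3
  Position 0: "fix"
  Position 1: "ixe"
  Position 2: "xed"
Trigrams = "fix", "ixe", "xed"


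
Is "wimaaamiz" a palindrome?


Word: "wimaaamiz"
Reversed: "zimaaamiw"
Forward == Backward? wimaaamiz != zimaaamiw
Palindrome = No


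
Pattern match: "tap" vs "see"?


Pattern of "tap": [0, 1, 2]
Pattern of "see": [0, 1, 1]
Patterns do not match
Same pattern = No


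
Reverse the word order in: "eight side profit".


Original: "eight side profit"
Words (1..n): eight | side | profit
Reversed (n..1): profit | side | eight
Result = "profit side eight"


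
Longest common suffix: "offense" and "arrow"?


Word 1: "offense"
Word 2: "arrow"
Comparing from end:
  Pos -1: 'e' != 'w' (stop)
LCS = "" (length 0)


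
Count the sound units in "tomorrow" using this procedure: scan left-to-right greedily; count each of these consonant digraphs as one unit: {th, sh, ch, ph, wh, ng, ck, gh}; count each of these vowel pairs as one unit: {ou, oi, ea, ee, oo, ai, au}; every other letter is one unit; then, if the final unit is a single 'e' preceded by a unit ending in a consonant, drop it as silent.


Word: "tomorrow" (8 letters)
Left-to-right scan:
  (1) 't' (letter)
  (2) 'o' (letter)
  (3) 'm' (letter)
  (4) 'o' (letter)
  (5) 'r' (letter)
  (6) 'r' (letter)
  (7) 'o' (letter)
  (8) 'w' (letter)
Units from scan: 8
Sound units = 8 units


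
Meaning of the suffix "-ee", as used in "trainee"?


Suffix: -ee
Example: trainee (train + -ee)
Meaning = one who receives


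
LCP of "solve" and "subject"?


Word 1: "solve"
Word 2: "subject"
Comparing from start:
  Pos 0: 's' == 's'
  Pos 1: 'o' != 'u' (stop)
LCP = "s" (length 1)


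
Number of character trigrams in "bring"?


Word: "bring" (length 5)
Number of 3-grams = length - 3 + 1 = 5 - 3 + 1
= 3


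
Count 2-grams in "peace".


Word: "peace" (length 5)
Number of 2-grams = length - 2 + 1 = 5 - 2 + 1
= 4


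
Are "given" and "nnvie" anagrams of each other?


Word 1: "given" → sorted: eginv
Word 2: "nnvie" → sorted: einnv
Same letters? eginv != einnv
Anagram = No


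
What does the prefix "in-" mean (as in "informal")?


Prefix: in-
Example: informal = in- + formal
Meaning = not / into


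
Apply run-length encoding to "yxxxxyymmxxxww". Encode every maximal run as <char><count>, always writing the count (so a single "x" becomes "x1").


String: "yxxxxyymmxxxww"
Scanning for consecutive runs:
  'y' x 1
  'x' x 4
  'y' x 2
  'm' x 2
  'x' x 3
  'w' x 2
RLE = "y1x4y2m2x3w2"


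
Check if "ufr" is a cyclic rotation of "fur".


Word: "fur", Candidate: "ufr"
Method: check if candidate is substring of word+word
"furfur" contains "ufr"? No
Is rotation = No


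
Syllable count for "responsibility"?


Word: "responsibility"
Syllable breakdown: re-spon-si-bil-i-ty
Counting: 6 parts
= 6 syllables


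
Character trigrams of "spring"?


Word: "spring" (length 6)
Number of trigrams = 6 - 3 + 1 = 4
  Position 0: "spr"
  Position 1: "pri"
  Position 2: "rin"
  Position 3: "ing"
Trigrams = "spr", "pri", "rin", "ing"


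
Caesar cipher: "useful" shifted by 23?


Word: "useful"
Shift: 23
Each letter → (letter + shift) mod 26:
  'u' (20) + 23 = 17 → 'r'
  's' (18) + 23 = 15 → 'p'
  'e' (4) + 23 = 1 → 'b'
  'f' (5) + 23 = 2 → 'c'
  'u' (20) + 23 = 17 → 'r'
  'l' (11) + 23 = 8 → 'i'
Result = "rpbcri"


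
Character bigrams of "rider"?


Word: "rider" (length 5)
Number of bigrams = 5 - 2 + 1 = 4
  Position 0: "ri"
  Position 1: "id"
  Position 2: "de"
  Position 3: "er"
Bigrams = "ri", "id", "de", "er"


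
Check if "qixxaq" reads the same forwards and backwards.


Word: "qixxaq"
Reversed: "qaxxiq"
Forward == Backward? qixxaq != qaxxiq
Palindrome = No


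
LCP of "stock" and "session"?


Word 1: "stock"
Word 2: "session"
Comparing from start:
  Pos 0: 's' == 's'
  Pos 1: 't' != 'e' (stop)
LCP = "s" (length 1)


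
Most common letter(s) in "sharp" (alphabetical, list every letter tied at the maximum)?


Word: "sharp"
Letter counts:
  'a': 1
  'h': 1
  'p': 1
  'r': 1
  's': 1
Maximum count = 1
Most frequent = 'a', 'h', 'p', 'r', 's' (1 time each)


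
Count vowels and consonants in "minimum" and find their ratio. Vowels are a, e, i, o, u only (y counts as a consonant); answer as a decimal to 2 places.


Word: "minimum"
Vowels (a,e,i,o,u): 3
Consonants: 4
Ratio = 3/4
= 0.75


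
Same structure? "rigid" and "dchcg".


Pattern of "rigid": [0, 1, 2, 1, 3]
Pattern of "dchcg": [0, 1, 2, 1, 3]
Patterns match
Same pattern = Yes


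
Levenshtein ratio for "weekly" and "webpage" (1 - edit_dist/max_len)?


Word 1: "weekly" (length 6)
Word 2: "webpage" (length 7)
One optimal edit sequence:
  1. keep 'w'
  2. keep 'e'
  3. insert 'b'  (+1)
  4. substitute 'e' -> 'p'  (+1)
  5. substitute 'k' -> 'a'  (+1)
  6. substitute 'l' -> 'g'  (+1)
  7. substitute 'y' -> 'e'  (+1)
Edit distance = 5
Max length = max(6, 7) = 7
Similarity = 1 - 5/7
= 0.2857


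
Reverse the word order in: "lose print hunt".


Original: "lose print hunt"
Words (1..n): lose | print | hunt
Reversed (n..1): hunt | print | lose
Result = "hunt print lose"


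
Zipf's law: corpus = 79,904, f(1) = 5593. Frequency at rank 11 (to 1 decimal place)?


Zipf's law: f(r) = f(1) / r
f(1) = 5593
f(11) = 5593 / 11
= 508.5 occurrences


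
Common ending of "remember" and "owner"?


Word 1: "remember"
Word 2: "owner"
Comparing from end:
  Pos -1: 'r' == 'r'
  Pos -2: 'e' == 'e'
  Pos -3: 'b' != 'n' (stop)
LCS = "er" (length 2)


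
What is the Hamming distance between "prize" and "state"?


Comparing character by character (same length = 5):
  Pos 0: 'p' vs 's' !=
  Pos 1: 'r' vs 't' !=
  Pos 2: 'i' vs 'a' !=
  Pos 3: 'z' vs 't' !=
  Pos 4: 'e' vs 'e' =
Hamming distance = 4


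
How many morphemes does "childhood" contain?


Word: "childhood"
Morphemes: child | -hood
Each morpheme carries meaning
= 2 morphemes


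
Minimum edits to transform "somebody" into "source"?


Word 1: "somebody" (length 8)
Word 2: "source" (length 6)
One optimal edit sequence (insert/delete/substitute each cost 1):
  1. keep 's'
  2. keep 'o'
  3. delete 'm'  (+1)
  4. delete 'e'  (+1)
  5. substitute 'b' -> 'u'  (+1)
  6. substitute 'o' -> 'r'  (+1)
  7. substitute 'd' -> 'c'  (+1)
  8. substitute 'y' -> 'e'  (+1)
Total edit operations: 6
Edit distance = 6


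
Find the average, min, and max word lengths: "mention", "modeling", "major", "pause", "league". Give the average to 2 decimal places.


Lengths: "mention"=7, "modeling"=8, "major"=5, "pause"=5, "league"=6
Sum = 31, Count = 5
Average = 31/5 = 6.20
= avg=6.20, min=5, max=8


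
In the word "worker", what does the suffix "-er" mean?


Suffix: -er
Example: worker = work + -er
Meaning = one who / more


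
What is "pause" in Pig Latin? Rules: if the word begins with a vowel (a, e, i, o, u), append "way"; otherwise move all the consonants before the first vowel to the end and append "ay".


Word: "pause"
Starts with consonant(s) → move to end, add 'ay'
Consonant cluster: "p"
Pig Latin = "ausepay"


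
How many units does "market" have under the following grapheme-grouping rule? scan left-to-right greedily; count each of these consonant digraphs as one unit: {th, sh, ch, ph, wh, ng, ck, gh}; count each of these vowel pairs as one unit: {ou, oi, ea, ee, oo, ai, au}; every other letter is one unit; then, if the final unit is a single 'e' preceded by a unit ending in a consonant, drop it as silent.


Word: "market" (6 letters)
Left-to-right scan:
  (1) 'm' (letter)
  (2) 'a' (letter)
  (3) 'r' (letter)
  (4) 'k' (letter)
  (5) 'e' (letter)
  (6) 't' (letter)
Units from scan: 6
Sound units = 6 units


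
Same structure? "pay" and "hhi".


Pattern of "pay": [0, 1, 2]
Pattern of "hhi": [0, 0, 1]
Patterns do not match
Same pattern = No


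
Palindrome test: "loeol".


Word: "loeol"
Reversed: "loeol"
Forward == Backward? loeol == loeol
Palindrome = Yes


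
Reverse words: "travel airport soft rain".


Original: "travel airport soft rain"
Words (1..n): travel | airport | soft | rain
Reversed (n..1): rain | soft | airport | travel
Result = "rain soft airport travel"


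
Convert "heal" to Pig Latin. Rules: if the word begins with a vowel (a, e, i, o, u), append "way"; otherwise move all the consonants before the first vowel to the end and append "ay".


Word: "heal"
Starts with consonant(s) → move to end, add 'ay'
Consonant cluster: "h"
Pig Latin = "ealhay"


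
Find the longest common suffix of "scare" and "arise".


Word 1: "scare"
Word 2: "arise"
Comparing from end:
  Pos -1: 'e' == 'e'
  Pos -2: 'r' != 's' (stop)
LCS = "e" (length 1)


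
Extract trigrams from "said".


Word: "said" (length 4)
Number of trigrams = 4 - 3 + 1 = 2
  Position 0: "sai"
  Position 1: "aid"
Trigrams = "sai", "aid"


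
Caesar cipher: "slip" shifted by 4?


Word: "slip"
Shift: 4
Each letter → (letter + shift) mod 26:
  's' (18) + 4 = 22 → 'w'
  'l' (11) + 4 = 15 → 'p'
  'i' (8) + 4 = 12 → 'm'
  'p' (15) + 4 = 19 → 't'
Result = "wpmt"


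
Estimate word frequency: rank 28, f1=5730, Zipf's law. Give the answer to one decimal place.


Zipf's law: f(r) = f(1) / r
f(1) = 5730
f(28) = 5730 / 28
= 204.6 occurrences


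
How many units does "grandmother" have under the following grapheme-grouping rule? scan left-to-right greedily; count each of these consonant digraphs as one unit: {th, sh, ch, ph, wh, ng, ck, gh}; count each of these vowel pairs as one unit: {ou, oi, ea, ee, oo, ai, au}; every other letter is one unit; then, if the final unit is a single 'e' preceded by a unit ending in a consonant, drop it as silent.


Word: "grandmother" (11 letters)
Left-to-right scan:
  [1] 'g' (letter)
  [2] 'r' (letter)
  [3] 'a' (letter)
  [4] 'n' (letter)
  [5] 'd' (letter)
  [6] 'm' (letter)
  [7] 'o' (letter)
  [8] 'th' (digraph)
  [9] 'e' (letter)
  [10] 'r' (letter)
Units from scan: 10
Sound units = 10 units


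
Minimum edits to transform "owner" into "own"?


Word 1: "owner" (length 5)
Word 2: "own" (length 3)
One optimal edit sequence (insert/delete/substitute each cost 1):
  1. keep 'o'
  2. keep 'w'
  3. keep 'n'
  4. delete 'e'  (+1)
  5. delete 'r'  (+1)
Total edit operations: 2
Edit distance = 2


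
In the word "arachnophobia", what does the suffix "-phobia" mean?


Suffix: -phobia
Example: arachnophobia = arachno- + -phobia
Meaning = fear of


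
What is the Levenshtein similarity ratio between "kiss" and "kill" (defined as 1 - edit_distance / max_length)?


Word 1: "kiss" (length 4)
Word 2: "kill" (length 4)
One optimal edit sequence:
  1. keep 'k'
  2. keep 'i'
  3. substitute 's' -> 'l'  (+1)
  4. substitute 's' -> 'l'  (+1)
Edit distance = 2
Max length = max(4, 4) = 4
Similarity = 1 - 2/4
= 0.5000


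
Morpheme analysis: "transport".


Word: "transport"
Morphemes: trans- + port
Each morpheme carries meaning
= 2 morphemes


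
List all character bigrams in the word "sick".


Word: "sick" (length 4)
Number of bigrams = 4 - 2 + 1 = 3
  Position 0: "si"
  Position 1: "ic"
  Position 2: "ck"
Bigrams = "si", "ic", "ck"


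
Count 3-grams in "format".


Word: "format" (length 6)
Number of 3-grams = length - 3 + 1 = 6 - 3 + 1
= 4


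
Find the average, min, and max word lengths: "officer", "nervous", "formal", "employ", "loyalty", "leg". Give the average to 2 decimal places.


Lengths: "officer"=7, "nervous"=7, "formal"=6, "employ"=6, "loyalty"=7, "leg"=3
Sum = 36, Count = 6
Average = 36/6 = 6.00
= avg=6.00, min=3, max=7


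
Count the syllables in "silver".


Word: "silver"
Syllable breakdown: sil · ver
Counting: 2 parts
= 2 syllables


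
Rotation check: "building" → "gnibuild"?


Word: "building", Candidate: "gnibuild"
Method: check if candidate is substring of word+word
"buildingbuilding" contains "gnibuild"? No
Is rotation = No


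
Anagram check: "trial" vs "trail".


Word 1: "trial" → sorted: ailrt
Word 2: "trail" → sorted: ailrt
Same letters? ailrt == ailrt
Anagram = Yes


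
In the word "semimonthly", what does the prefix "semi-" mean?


Prefix: semi-
Example: semimonthly (semi- + monthly)
Meaning = half


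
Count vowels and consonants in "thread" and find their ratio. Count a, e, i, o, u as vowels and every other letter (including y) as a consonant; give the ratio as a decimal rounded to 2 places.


Word: "thread"
Vowels (a,e,i,o,u): 2
Consonants: 4
Ratio = 2/4
= 0.50


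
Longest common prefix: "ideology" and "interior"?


Word 1: "ideology"
Word 2: "interior"
Comparing from start:
  Pos 0: 'i' == 'i'
  Pos 1: 'd' != 'n' (stop)
LCP = "i" (length 1)


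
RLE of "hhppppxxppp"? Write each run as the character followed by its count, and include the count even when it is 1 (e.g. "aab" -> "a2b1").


String: "hhppppxxppp"
Scanning for consecutive runs:
  'h' x 2
  'p' x 4
  'x' x 2
  'p' x 3
RLE = "h2p4x2p3"


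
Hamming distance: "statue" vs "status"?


Comparing character by character (same length = 6):
  Pos 0: 's' vs 's' =
  Pos 1: 't' vs 't' =
  Pos 2: 'a' vs 'a' =
  Pos 3: 't' vs 't' =
  Pos 4: 'u' vs 'u' =
  Pos 5: 'e' vs 's' !=
Hamming distance = 1


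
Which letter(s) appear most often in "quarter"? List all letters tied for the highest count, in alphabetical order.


Word: "quarter"
Letter counts:
  'a': 1
  'e': 1
  'q': 1
  'r': 2
  't': 1
  'u': 1
Maximum count = 2
Most frequent = 'r' (2 times each)


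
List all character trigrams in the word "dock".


Word: "dock" (length 4)
Number of trigrams = 4 - 3 + 1 = 2
  Position 0: "doc"
  Position 1: "ock"
Trigrams = "doc", "ock"


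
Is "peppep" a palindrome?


Word: "peppep"
Reversed: "peppep"
Forward == Backward? peppep == peppep
Palindrome = Yes


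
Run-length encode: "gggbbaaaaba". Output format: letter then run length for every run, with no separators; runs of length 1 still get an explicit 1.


String: "gggbbaaaaba"
Scanning for consecutive runs:
  'g' x 3
  'b' x 2
  'a' x 4
  'b' x 1
  'a' x 1
RLE = "g3b2a4b1a1"


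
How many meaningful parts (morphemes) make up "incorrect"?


Word: "incorrect"
Morphemes: in- + correct
Each morpheme carries meaning
= 2 morphemes


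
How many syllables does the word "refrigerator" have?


Word: "refrigerator"
Syllable breakdown: re | frig | er | a | tor
Counting: 5 parts
= 5 syllables


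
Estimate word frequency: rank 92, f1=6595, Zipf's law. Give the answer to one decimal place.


Zipf's law: f(r) = f(1) / r
f(1) = 6595
f(92) = 6595 / 92
= 71.7 occurrences


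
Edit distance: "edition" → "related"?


Word 1: "edition" (length 7)
Word 2: "related" (length 7)
One optimal edit sequence (insert/delete/substitute each cost 1):
  1. insert 'r'  (+1)
  2. keep 'e'
  3. substitute 'd' -> 'l'  (+1)
  4. substitute 'i' -> 'a'  (+1)
  5. keep 't'
  6. delete 'i'  (+1)
  7. substitute 'o' -> 'e'  (+1)
  8. substitute 'n' -> 'd'  (+1)
Total edit operations: 6
Edit distance = 6


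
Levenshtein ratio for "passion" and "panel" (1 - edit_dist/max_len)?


Word 1: "passion" (length 7)
Word 2: "panel" (length 5)
One optimal edit sequence:
  1. keep 'p'
  2. keep 'a'
  3. delete 's'  (+1)
  4. delete 's'  (+1)
  5. substitute 'i' -> 'n'  (+1)
  6. substitute 'o' -> 'e'  (+1)
  7. substitute 'n' -> 'l'  (+1)
Edit distance = 5
Max length = max(7, 5) = 7
Similarity = 1 - 5/7
= 0.2857


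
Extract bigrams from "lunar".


Word: "lunar" (length 5)
Number of bigrams = 5 - 2 + 1 = 4
  Position 0: "lu"
  Position 1: "un"
  Position 2: "na"
  Position 3: "ar"
Bigrams = "lu", "un", "na", "ar"


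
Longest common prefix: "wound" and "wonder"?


Word 1: "wound"
Word 2: "wonder"
Comparing from start:
  Pos 0: 'w' == 'w'
  Pos 1: 'o' == 'o'
  Pos 2: 'u' != 'n' (stop)
LCP = "wo" (length 2)


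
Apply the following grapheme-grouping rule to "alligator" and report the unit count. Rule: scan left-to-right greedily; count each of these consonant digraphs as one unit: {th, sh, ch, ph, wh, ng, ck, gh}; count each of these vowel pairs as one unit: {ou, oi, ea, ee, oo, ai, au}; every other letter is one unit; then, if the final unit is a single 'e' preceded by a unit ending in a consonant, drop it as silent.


Word: "alligator" (9 letters)
Left-to-right scan:
  1. 'a' (letter)
  2. 'l' (letter)
  3. 'l' (letter)
  4. 'i' (letter)
  5. 'g' (letter)
  6. 'a' (letter)
  7. 't' (letter)
  8. 'o' (letter)
  9. 'r' (letter)
Units from scan: 9
Sound units = 9 units


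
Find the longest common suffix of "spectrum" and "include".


Word 1: "spectrum"
Word 2: "include"
Comparing from end:
  Pos -1: 'm' != 'e' (stop)
LCS = "" (length 0)


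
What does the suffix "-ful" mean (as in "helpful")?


Suffix: -ful
As in: helpful -> help + -ful
Meaning = full of


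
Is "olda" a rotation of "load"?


Word: "load", Candidate: "olda"
Method: check if candidate is substring of word+word
"loadload" contains "olda"? No
Is rotation = No


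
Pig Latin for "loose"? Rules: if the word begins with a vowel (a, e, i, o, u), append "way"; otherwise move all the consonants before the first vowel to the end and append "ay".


Word: "loose"
Starts with consonant(s) → move to end, add 'ay'
Consonant cluster: "l"
Pig Latin = "ooselay"


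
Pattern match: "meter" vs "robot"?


Pattern of "meter": [0, 1, 2, 1, 3]
Pattern of "robot": [0, 1, 2, 1, 3]
Patterns match
Same pattern = Yes


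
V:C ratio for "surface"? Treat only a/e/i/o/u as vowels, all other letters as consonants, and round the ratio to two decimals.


Word: "surface"
Vowels (a,e,i,o,u): 3
Consonants: 4
Ratio = 3/4
= 0.75


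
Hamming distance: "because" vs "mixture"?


Comparing character by character (same length = 7):
  Pos 0: 'b' vs 'm' !=
  Pos 1: 'e' vs 'i' !=
  Pos 2: 'c' vs 'x' !=
  Pos 3: 'a' vs 't' !=
  Pos 4: 'u' vs 'u' =
  Pos 5: 's' vs 'r' !=
  Pos 6: 'e' vs 'e' =
Hamming distance = 5


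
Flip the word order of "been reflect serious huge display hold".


Original: "been reflect serious huge display hold"
Words (1..n): been | reflect | serious | huge | display | hold
Reversed (n..1): hold | display | huge | serious | reflect | been
Result = "hold display huge serious reflect been"


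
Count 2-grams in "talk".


Word: "talk" (length 4)
Number of 2-grams = length - 2 + 1 = 4 - 2 + 1
= 3


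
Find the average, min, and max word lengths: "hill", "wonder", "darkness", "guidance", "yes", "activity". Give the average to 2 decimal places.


Lengths: "hill"=4, "wonder"=6, "darkness"=8, "guidance"=8, "yes"=3, "activity"=8
Sum = 37, Count = 6
Average = 37/6 = 6.17
= avg=6.17, min=3, max=8


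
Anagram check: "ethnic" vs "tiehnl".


Word 1: "ethnic" → sorted: cehint
Word 2: "tiehnl" → sorted: ehilnt
Same letters? cehint != ehilnt
Anagram = No


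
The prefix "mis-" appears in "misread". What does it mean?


Prefix: mis-
Example: misread = mis- + read
Meaning = wrongly


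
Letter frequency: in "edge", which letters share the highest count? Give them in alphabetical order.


Word: "edge"
Letter counts:
  'd': 1
  'e': 2
  'g': 1
Maximum count = 2
Most frequent = 'e' (2 times each)


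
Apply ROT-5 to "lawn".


Word: "lawn"
Shift: 5
Each letter → (letter + shift) mod 26:
  'l' (11) + 5 = 16 → 'q'
  'a' (0) + 5 = 5 → 'f'
  'w' (22) + 5 = 1 → 'b'
  'n' (13) + 5 = 18 → 's'
Result = "qfbs"


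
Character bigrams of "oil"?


Word: "oil" (length 3)
Number of bigrams = 3 - 2 + 1 = 2
  Position 0: "oi"
  Position 1: "il"
Bigrams = "oi", "il"


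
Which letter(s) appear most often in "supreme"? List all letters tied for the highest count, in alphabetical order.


Word: "supreme"
Letter counts:
  'e': 2
  'm': 1
  'p': 1
  'r': 1
  's': 1
  'u': 1
Maximum count = 2
Most frequent = 'e' (2 times each)


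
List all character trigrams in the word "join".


Word: "join" (length 4)
Number of trigrams = 4 - 3 + 1 = 2
  Position 0: "joi"
  Position 1: "oin"
Trigrams = "joi", "oin"


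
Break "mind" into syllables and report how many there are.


Word: "mind"
Syllable breakdown: mind
Counting: 1 part
= 1 syllable


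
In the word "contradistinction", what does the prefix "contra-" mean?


Prefix: contra-
As in: contradistinction -> contra- + distinction
Meaning = against


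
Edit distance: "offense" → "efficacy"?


Word 1: "offense" (length 7)
Word 2: "efficacy" (length 8)
One optimal edit sequence (insert/delete/substitute each cost 1):
  1. substitute 'o' -> 'e'  (+1)
  2. keep 'f'
  3. keep 'f'
  4. insert 'i'  (+1)
  5. substitute 'e' -> 'c'  (+1)
  6. substitute 'n' -> 'a'  (+1)
  7. substitute 's' -> 'c'  (+1)
  8. substitute 'e' -> 'y'  (+1)
Total edit operations: 6
Edit distance = 6


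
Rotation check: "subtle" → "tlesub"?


Word: "subtle", Candidate: "tlesub"
Method: check if candidate is substring of word+word
"subtlesubtle" contains "tlesub"? Yes
Is rotation = Yes


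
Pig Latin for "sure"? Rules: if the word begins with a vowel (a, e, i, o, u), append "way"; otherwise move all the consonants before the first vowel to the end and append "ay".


Word: "sure"
Starts with consonant(s) → move to end, add 'ay'
Consonant cluster: "s"
Pig Latin = "uresay"


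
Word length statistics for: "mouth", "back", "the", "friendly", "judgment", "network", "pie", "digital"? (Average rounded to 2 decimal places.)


Lengths: "mouth"=5, "back"=4, "the"=3, "friendly"=8, "judgment"=8, "network"=7, "pie"=3, "digital"=7
Sum = 45, Count = 8
Average = 45/8 = 5.63
= avg=5.63, min=3, max=8


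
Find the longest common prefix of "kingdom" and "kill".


Word 1: "kingdom"
Word 2: "kill"
Comparing from start:
  Pos 0: 'k' == 'k'
  Pos 1: 'i' == 'i'
  Pos 2: 'n' != 'l' (stop)
LCP = "ki" (length 2)


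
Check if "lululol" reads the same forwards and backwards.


Word: "lululol"
Reversed: "lolulul"
Forward == Backward? lululol != lolulul
Palindrome = No


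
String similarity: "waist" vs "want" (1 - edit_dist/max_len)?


Word 1: "waist" (length 5)
Word 2: "want" (length 4)
One optimal edit sequence:
  1. keep 'w'
  2. keep 'a'
  3. delete 'i'  (+1)
  4. substitute 's' -> 'n'  (+1)
  5. keep 't'
Edit distance = 2
Max length = max(5, 4) = 5
Similarity = 1 - 2/5
= 0.6000


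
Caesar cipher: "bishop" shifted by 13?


Word: "bishop"
Shift: 13
Each letter → (letter + shift) mod 26:
  'b' (1) + 13 = 14 → 'o'
  'i' (8) + 13 = 21 → 'v'
  's' (18) + 13 = 5 → 'f'
  'h' (7) + 13 = 20 → 'u'
  'o' (14) + 13 = 1 → 'b'
  'p' (15) + 13 = 2 → 'c'
Result = "ovfubc"


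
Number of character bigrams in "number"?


Word: "number" (length 6)
Number of 2-grams = length - 2 + 1 = 6 - 2 + 1
= 5


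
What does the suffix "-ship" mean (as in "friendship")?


Suffix: -ship
As in: friendship -> friend + -ship
Meaning = state / position


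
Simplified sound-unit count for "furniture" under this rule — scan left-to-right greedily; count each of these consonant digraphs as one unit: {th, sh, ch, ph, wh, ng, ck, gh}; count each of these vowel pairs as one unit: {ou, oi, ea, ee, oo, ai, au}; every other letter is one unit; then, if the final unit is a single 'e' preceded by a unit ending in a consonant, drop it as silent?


Word: "furniture" (9 letters)
Left-to-right scan:
  1. 'f' (letter)
  2. 'u' (letter)
  3. 'r' (letter)
  4. 'n' (letter)
  5. 'i' (letter)
  6. 't' (letter)
  7. 'u' (letter)
  8. 'r' (letter)
  9. 'e' (letter)
Units from scan: 9
Final unit is 'e' after a consonant -> drop as silent (-1)
Sound units = 8 units


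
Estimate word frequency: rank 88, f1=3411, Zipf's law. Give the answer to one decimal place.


Zipf's law: f(r) = f(1) / r
f(1) = 3411
f(88) = 3411 / 88
= 38.8 occurrences


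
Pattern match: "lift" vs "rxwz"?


Pattern of "lift": [0, 1, 2, 3]
Pattern of "rxwz": [0, 1, 2, 3]
Patterns match
Same pattern = Yes


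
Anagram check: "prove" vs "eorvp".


Word 1: "prove" → sorted: eoprv
Word 2: "eorvp" → sorted: eoprv
Same letters? eoprv == eoprv
Anagram = Yes


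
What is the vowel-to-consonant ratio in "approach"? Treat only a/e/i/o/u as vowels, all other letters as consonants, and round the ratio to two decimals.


Word: "approach"
Vowels (a,e,i,o,u): 3
Consonants: 5
Ratio = 3/5
= 0.60


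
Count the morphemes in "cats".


Word: "cats"
Morphemes: cat / -s
Each morpheme carries meaning
= 2 morphemes


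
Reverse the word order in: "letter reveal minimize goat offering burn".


Original: "letter reveal minimize goat offering burn"
Words (1..n): letter | reveal | minimize | goat | offering | burn
Reversed (n..1): burn | offering | goat | minimize | reveal | letter
Result = "burn offering goat minimize reveal letter"


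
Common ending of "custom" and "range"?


Word 1: "custom"
Word 2: "range"
Comparing from end:
  Pos -1: 'm' != 'e' (stop)
LCS = "" (length 0)


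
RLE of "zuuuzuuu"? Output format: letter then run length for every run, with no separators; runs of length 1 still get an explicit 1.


String: "zuuuzuuu"
Scanning for consecutive runs:
  'z' x 1
  'u' x 3
  'z' x 1
  'u' x 3
RLE = "z1u3z1u3"


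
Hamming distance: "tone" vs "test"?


Comparing character by character (same length = 4):
  Pos 0: 't' vs 't' =
  Pos 1: 'o' vs 'e' !=
  Pos 2: 'n' vs 's' !=
  Pos 3: 'e' vs 't' !=
Hamming distance = 3


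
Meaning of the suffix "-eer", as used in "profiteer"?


Suffix: -eer
As in: profiteer -> profit + -eer
Meaning = one who is concerned with


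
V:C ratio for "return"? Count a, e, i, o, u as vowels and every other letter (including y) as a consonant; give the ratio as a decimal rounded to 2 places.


Word: "return"
Vowels (a,e,i,o,u): 2
Consonants: 4
Ratio = 2/4
= 0.50


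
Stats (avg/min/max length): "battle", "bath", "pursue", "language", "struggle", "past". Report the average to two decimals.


Lengths: "battle"=6, "bath"=4, "pursue"=6, "language"=8, "struggle"=8, "past"=4
Sum = 36, Count = 6
Average = 36/6 = 6.00
= avg=6.00, min=4, max=8


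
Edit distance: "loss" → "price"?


Word 1: "loss" (length 4)
Word 2: "price" (length 5)
One optimal edit sequence (insert/delete/substitute each cost 1):
  1. insert 'p'  (+1)
  2. substitute 'l' -> 'r'  (+1)
  3. substitute 'o' -> 'i'  (+1)
  4. substitute 's' -> 'c'  (+1)
  5. substitute 's' -> 'e'  (+1)
Total edit operations: 5
Edit distance = 5


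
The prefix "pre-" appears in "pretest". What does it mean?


Prefix: pre-
Example: pretest (pre- + test)
Meaning = before


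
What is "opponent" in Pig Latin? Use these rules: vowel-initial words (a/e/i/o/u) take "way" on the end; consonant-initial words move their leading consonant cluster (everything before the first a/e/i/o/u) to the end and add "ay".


Word: "opponent"
Starts with vowel → add 'way'
Pig Latin = "opponentway"


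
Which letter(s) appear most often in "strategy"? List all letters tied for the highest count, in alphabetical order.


Word: "strategy"
Letter counts:
  'a': 1
  'e': 1
  'g': 1
  'r': 1
  's': 1
  't': 2
  'y': 1
Maximum count = 2
Most frequent = 't' (2 times each)


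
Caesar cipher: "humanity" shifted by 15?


Word: "humanity"
Shift: 15
Each letter → (letter + shift) mod 26:
  'h' (7) + 15 = 22 → 'w'
  'u' (20) + 15 = 9 → 'j'
  'm' (12) + 15 = 1 → 'b'
  'a' (0) + 15 = 15 → 'p'
  'n' (13) + 15 = 2 → 'c'
  'i' (8) + 15 = 23 → 'x'
  't' (19) + 15 = 8 → 'i'
  'y' (24) + 15 = 13 → 'n'
Result = "wjbpcxin"


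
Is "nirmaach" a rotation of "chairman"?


Word: "chairman", Candidate: "nirmaach"
Method: check if candidate is substring of word+word
"chairmanchairman" contains "nirmaach"? No
Is rotation = No


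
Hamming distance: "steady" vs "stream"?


Comparing character by character (same length = 6):
  Pos 0: 's' vs 's' =
  Pos 1: 't' vs 't' =
  Pos 2: 'e' vs 'r' !=
  Pos 3: 'a' vs 'e' !=
  Pos 4: 'd' vs 'a' !=
  Pos 5: 'y' vs 'm' !=
Hamming distance = 4


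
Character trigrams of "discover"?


Word: "discover" (length 8)
Number of trigrams = 8 - 3 + 1 = 6
  Position 0: "dis"
  Position 1: "isc"
  Position 2: "sco"
  Position 3: "cov"
  Position 4: "ove"
  Position 5: "ver"
Trigrams = "dis", "isc", "sco", "cov", "ove", "ver"


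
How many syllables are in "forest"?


Word: "forest"
Syllable breakdown: for-est
Counting: 2 parts
= 2 syllables


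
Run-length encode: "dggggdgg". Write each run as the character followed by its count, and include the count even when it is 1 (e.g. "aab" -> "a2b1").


String: "dggggdgg"
Scanning for consecutive runs:
  'd' x 1
  'g' x 4
  'd' x 1
  'g' x 2
RLE = "d1g4d1g2"


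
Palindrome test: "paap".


Word: "paap"
Reversed: "paap"
Forward == Backward? paap == paap
Palindrome = Yes


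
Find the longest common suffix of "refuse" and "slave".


Word 1: "refuse"
Word 2: "slave"
Comparing from end:
  Pos -1: 'e' == 'e'
  Pos -2: 's' != 'v' (stop)
LCS = "e" (length 1)


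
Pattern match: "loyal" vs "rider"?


Pattern of "loyal": [0, 1, 2, 3, 0]
Pattern of "rider": [0, 1, 2, 3, 0]
Patterns match
Same pattern = Yes


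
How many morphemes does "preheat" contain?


Word: "preheat"
Morphemes: pre- / heat
Each morpheme carries meaning
= 2 morphemes


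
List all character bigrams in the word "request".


Word: "request" (length 7)
Number of bigrams = 7 - 2 + 1 = 6
  Position 0: "re"
  Position 1: "eq"
  Position 2: "qu"
  Position 3: "ue"
  Position 4: "es"
  Position 5: "st"
Bigrams = "re", "eq", "qu", "ue", "es", "st"


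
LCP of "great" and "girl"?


Word 1: "great"
Word 2: "girl"
Comparing from start:
  Pos 0: 'g' == 'g'
  Pos 1: 'r' != 'i' (stop)
LCP = "g" (length 1)


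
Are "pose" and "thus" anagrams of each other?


Word 1: "pose" → sorted: eops
Word 2: "thus" → sorted: hstu
Same letters? eops != hstu
Anagram = No


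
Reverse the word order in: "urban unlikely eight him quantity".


Original: "urban unlikely eight him quantity"
Words (1..n): urban | unlikely | eight | him | quantity
Reversed (n..1): quantity | him | eight | unlikely | urban
Result = "quantity him eight unlikely urban"


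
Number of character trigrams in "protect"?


Word: "protect" (length 7)
Number of 3-grams = length - 3 + 1 = 7 - 3 + 1
= 5


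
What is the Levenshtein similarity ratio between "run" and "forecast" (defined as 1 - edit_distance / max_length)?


Word 1: "run" (length 3)
Word 2: "forecast" (length 8)
One optimal edit sequence:
  1. insert 'f'  (+1)
  2. insert 'o'  (+1)
  3. keep 'r'
  4. insert 'e'  (+1)
  5. insert 'c'  (+1)
  6. insert 'a'  (+1)
  7. substitute 'u' -> 's'  (+1)
  8. substitute 'n' -> 't'  (+1)
Edit distance = 7
Max length = max(3, 8) = 8
Similarity = 1 - 7/8
= 0.1250


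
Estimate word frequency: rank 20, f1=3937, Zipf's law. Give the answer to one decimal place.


Zipf's law: f(r) = f(1) / r
f(1) = 3937
f(20) = 3937 / 20
= 196.9 occurrences


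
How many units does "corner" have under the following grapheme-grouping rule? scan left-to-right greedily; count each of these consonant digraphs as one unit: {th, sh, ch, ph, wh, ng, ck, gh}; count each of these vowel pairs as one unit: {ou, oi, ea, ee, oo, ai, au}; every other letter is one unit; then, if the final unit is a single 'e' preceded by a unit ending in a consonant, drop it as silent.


Word: "corner" (6 letters)
Left-to-right scan:
  [1] 'c' (letter)
  [2] 'o' (letter)
  [3] 'r' (letter)
  [4] 'n' (letter)
  [5] 'e' (letter)
  [6] 'r' (letter)
Units from scan: 6
Sound units = 6 units


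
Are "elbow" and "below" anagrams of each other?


Word 1: "elbow" → sorted: below
Word 2: "below" → sorted: below
Same letters? below == below
Anagram = Yes


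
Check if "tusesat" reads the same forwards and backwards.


Word: "tusesat"
Reversed: "tasesut"
Forward == Backward? tusesat != tasesut
Palindrome = No


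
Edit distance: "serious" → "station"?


Word 1: "serious" (length 7)
Word 2: "station" (length 7)
One optimal edit sequence (insert/delete/substitute each cost 1):
  1. keep 's'
  2. insert 't'  (+1)
  3. substitute 'e' -> 'a'  (+1)
  4. substitute 'r' -> 't'  (+1)
  5. keep 'i'
  6. keep 'o'
  7. delete 'u'  (+1)
  8. substitute 's' -> 'n'  (+1)
Total edit operations: 5
Edit distance = 5


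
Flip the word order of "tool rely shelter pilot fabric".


Original: "tool rely shelter pilot fabric"
Words (1..n): tool | rely | shelter | pilot | fabric
Reversed (n..1): fabric | pilot | shelter | rely | tool
Result = "fabric pilot shelter rely tool"


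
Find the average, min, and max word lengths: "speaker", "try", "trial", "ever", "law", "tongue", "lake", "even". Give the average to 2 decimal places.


Lengths: "speaker"=7, "try"=3, "trial"=5, "ever"=4, "law"=3, "tongue"=6, "lake"=4, "even"=4
Sum = 36, Count = 8
Average = 36/8 = 4.50
= avg=4.50, min=3, max=7


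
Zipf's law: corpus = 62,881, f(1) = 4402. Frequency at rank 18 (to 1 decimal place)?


Zipf's law: f(r) = f(1) / r
f(1) = 4402
f(18) = 4402 / 18
= 244.6 occurrences


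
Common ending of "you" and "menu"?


Word 1: "you"
Word 2: "menu"
Comparing from end:
  Pos -1: 'u' == 'u'
  Pos -2: 'o' != 'n' (stop)
LCS = "u" (length 1)


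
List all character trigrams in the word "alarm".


Word: "alarm" (length 5)
Number of trigrams = 5 - 3 + 1 = 3
  Position 0: "ala"
  Position 1: "lar"
  Position 2: "arm"
Trigrams = "ala", "lar", "arm"


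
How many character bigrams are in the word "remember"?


Word: "remember" (length 8)
Number of 2-grams = length - 2 + 1 = 8 - 2 + 1
= 7


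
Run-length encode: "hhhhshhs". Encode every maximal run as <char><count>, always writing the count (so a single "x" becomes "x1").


String: "hhhhshhs"
Scanning for consecutive runs:
  'h' x 4
  's' x 1
  'h' x 2
  's' x 1
RLE = "h4s1h2s1"


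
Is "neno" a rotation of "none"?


Word: "none", Candidate: "neno"
Method: check if candidate is substring of word+word
"nonenone" contains "neno"? Yes
Is rotation = Yes


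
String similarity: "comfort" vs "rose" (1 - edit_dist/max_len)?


Word 1: "comfort" (length 7)
Word 2: "rose" (length 4)
One optimal edit sequence:
  1. delete 'c'  (+1)
  2. delete 'o'  (+1)
  3. delete 'm'  (+1)
  4. substitute 'f' -> 'r'  (+1)
  5. keep 'o'
  6. substitute 'r' -> 's'  (+1)
  7. substitute 't' -> 'e'  (+1)
Edit distance = 6
Max length = max(7, 4) = 7
Similarity = 1 - 6/7
= 0.1429


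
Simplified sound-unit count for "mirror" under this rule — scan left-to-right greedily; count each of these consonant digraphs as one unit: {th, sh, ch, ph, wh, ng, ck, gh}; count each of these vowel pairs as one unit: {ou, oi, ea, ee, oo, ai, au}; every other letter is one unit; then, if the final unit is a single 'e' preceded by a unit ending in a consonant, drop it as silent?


Word: "mirror" (6 letters)
Left-to-right scan:
  [1] 'm' (letter)
  [2] 'i' (letter)
  [3] 'r' (letter)
  [4] 'r' (letter)
  [5] 'o' (letter)
  [6] 'r' (letter)
Units from scan: 6
Sound units = 6 units
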